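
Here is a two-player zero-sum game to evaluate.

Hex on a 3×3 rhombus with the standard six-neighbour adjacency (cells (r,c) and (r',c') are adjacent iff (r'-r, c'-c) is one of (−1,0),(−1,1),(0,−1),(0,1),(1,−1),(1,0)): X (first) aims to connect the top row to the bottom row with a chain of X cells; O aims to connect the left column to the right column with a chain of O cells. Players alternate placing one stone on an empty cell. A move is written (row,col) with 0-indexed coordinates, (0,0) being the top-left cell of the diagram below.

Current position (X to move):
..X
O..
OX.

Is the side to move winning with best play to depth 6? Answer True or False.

p1 X@[..X/O../OX.]: (0,0)[X.X/O../OX.]+1* (0,1)[.XX/O../OX.]+1 (1,1)[..X/OX./OX.]+1 (1,2)[..X/O.X/OX.]+1 (2,2)[..X/O../OXX]+1
p2 O@[X.X/O../OX.]: (0,1)[XOX/O../OX.]-1* (1,1)[X.X/OO./OX.]-1 (1,2)[X.X/O.O/OX.]-1 (2,2)[X.X/O../OXO]-1
p3 X@[XOX/O../OX.]: (1,1)[XOX/OX./OX.]+1* (1,2)[XOX/O.X/OX.]+1 (2,2)[XOX/O../OXX]+1
p4 O@[XOX/OX./OX.] terminal -1; root [..X/O../OX.] d6

X winning at [..X/O../OX.]: True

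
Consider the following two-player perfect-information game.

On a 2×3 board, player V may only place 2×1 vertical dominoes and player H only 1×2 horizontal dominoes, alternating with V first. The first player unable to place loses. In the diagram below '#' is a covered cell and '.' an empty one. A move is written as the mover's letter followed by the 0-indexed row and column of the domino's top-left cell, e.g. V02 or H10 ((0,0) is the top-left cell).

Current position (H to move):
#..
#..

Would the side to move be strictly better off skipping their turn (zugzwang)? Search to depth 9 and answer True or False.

[#../#..] H move#1: H01:+1/###/#..*, H11:+1/#../###
[###/#..] end (terminal -1, V#2); searched #../#.. to 9
pass branch (V moves first from the same position):
  | [#../#..] V move#1: V01:+1/##./##.*, V02:+1/#.#/#.#
  | [##./##.] end (terminal -1, H#2); searched #../#.. to 9
H moving scores +1; H passing scores -1

zugzwang(#../#.., H) = False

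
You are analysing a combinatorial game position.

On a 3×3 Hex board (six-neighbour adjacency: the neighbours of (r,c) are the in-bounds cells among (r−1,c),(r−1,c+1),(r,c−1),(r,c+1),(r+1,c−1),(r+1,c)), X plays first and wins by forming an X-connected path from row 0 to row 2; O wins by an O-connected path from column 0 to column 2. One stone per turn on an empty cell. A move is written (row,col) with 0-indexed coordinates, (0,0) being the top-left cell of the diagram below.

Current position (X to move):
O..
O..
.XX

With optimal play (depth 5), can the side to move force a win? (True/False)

X winning at [O../O../.XX]: True

p1 X@[O../O../.XX]: (0,1)[OX./O../.XX]-1 (0,2)[O.X/O../.XX]+1* (1,1)[O../OX./.XX]+1 (1,2)[O../O.X/.XX]-1 (2,0)[O../O../XXX]-1
p2 O@[O.X/O../.XX]: (0,1)[OOX/O../.XX]-1* (1,1)[O.X/OO./.XX]-1 (1,2)[O.X/O.O/.XX]-1 (2,0)[O.X/O../OXX]-1
p3 X@[OOX/O../.XX]: (1,1)[OOX/OX./.XX]+1* (1,2)[OOX/O.X/.XX]+1 (2,0)[OOX/O../XXX]+1
p4 O@[OOX/OX./.XX] terminal -1; root [O../O../.XX] d5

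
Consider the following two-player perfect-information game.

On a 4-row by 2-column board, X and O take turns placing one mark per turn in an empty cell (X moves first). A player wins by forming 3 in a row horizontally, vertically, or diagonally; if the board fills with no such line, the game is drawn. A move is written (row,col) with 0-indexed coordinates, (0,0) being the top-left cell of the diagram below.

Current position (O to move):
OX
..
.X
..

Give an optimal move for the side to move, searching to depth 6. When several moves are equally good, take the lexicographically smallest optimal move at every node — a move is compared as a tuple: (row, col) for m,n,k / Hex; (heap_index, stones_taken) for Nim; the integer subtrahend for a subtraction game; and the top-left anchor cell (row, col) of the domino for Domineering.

ply 1, O at OX/../.X/.. | (1,0)=-1→OX/O./.X/..; (1,1)=+0→OX/.O/.X/..*; (2,0)=-1→OX/../OX/..; (3,0)=-1→OX/../.X/O.; (3,1)=-1→OX/../.X/.O
ply 2, X at OX/.O/.X/.. | (1,0)=+0→OX/XO/.X/..*; (2,0)=+0→OX/.O/XX/..; (3,0)=+0→OX/.O/.X/X.; (3,1)=+0→OX/.O/.X/.X
ply 3, O at OX/XO/.X/.. | (2,0)=+0→OX/XO/OX/..*; (3,0)=+0→OX/XO/.X/O.; (3,1)=+0→OX/XO/.X/.O
ply 4, X at OX/XO/OX/.. | (3,0)=+0→OX/XO/OX/X.*; (3,1)=+0→OX/XO/OX/.X
ply 5, O at OX/XO/OX/X. | (3,1)=+0→OX/XO/OX/XO*
ply 6: OX/XO/OX/XO is terminal +0 (X); from OX/../.X/.. depth 6

O's best at [OX/../.X/..]: (1,1)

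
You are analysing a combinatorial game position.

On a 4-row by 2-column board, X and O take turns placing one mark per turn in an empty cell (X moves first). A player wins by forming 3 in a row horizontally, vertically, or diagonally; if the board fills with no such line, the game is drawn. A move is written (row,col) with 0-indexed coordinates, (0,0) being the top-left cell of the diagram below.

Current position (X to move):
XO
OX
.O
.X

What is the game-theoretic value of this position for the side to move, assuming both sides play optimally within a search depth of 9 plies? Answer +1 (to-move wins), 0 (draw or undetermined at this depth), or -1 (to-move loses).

p1 X@[XO/OX/.O/.X]: (2,0)[XO/OX/XO/.X]+0* (3,0)[XO/OX/.O/XX]+0
p2 O@[XO/OX/XO/.X]: (3,0)[XO/OX/XO/OX]+0*
p3 X@[XO/OX/XO/OX] terminal +0; root [XO/OX/.O/.X] d9

value(XO/OX/.O/.X, X) = 0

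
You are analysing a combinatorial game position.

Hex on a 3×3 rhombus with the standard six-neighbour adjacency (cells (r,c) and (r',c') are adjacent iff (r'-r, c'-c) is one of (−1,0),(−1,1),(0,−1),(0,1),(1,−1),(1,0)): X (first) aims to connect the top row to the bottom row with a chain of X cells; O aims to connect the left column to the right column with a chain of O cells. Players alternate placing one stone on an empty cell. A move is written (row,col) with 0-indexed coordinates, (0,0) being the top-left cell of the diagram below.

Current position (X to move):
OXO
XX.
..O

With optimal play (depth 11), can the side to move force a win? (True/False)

[OXO/XX./..O] X move#1: (1,2):+1/OXO/XXX/..O*, (2,0):+1/OXO/XX./X.O, (2,1):+1/OXO/XX./.XO
[OXO/XXX/..O] O move#2: (2,0):-1/OXO/XXX/O.O*, (2,1):-1/OXO/XXX/.OO
[OXO/XXX/O.O] X move#3: (2,1):+1/OXO/XXX/OXO*
[OXO/XXX/OXO] end (terminal -1, O#4); searched OXO/XX./..O to 11

X winning at [OXO/XX./..O]: True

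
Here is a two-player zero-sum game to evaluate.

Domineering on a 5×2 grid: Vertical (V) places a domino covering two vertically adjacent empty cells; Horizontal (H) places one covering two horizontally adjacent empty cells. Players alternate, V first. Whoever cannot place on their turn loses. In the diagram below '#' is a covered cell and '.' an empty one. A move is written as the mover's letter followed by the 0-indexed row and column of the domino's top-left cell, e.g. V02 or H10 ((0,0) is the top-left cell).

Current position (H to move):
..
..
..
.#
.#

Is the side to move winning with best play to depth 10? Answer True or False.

ply 1, H at ../../../.#/.# | H00=-1→##/../../.#/.#; H10=+1→../##/../.#/.#*; H20=-1→../../##/.#/.#
ply 2, V at ../##/../.#/.# | V20=-1→../##/#./##/.#*; V30=-1→../##/../##/##
ply 3, H at ../##/#./##/.# | H00=+1→##/##/#./##/.#*
ply 4: ##/##/#./##/.# is terminal -1 (V); from ../../../.#/.# depth 10

H winning at [../../../.#/.#]: True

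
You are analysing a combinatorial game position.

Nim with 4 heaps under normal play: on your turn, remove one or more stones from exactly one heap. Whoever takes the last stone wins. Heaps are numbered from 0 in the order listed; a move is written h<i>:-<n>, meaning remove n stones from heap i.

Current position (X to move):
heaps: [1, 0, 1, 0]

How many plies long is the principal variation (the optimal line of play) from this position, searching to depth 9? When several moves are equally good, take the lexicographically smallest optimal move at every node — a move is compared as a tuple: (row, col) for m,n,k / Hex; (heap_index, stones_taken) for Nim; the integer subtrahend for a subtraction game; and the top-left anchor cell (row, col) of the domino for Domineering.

PV length from [(1,0,1,0)]: 2 plies

[(1,0,1,0)] X move#1: h0:-1:-1/(0,0,1,0)*, h2:-1:-1/(1,0,0,0)
[(0,0,1,0)] O move#2: h2:-1:+1/(0,0,0,0)*
[(0,0,0,0)] end (terminal -1, X#3); searched (1,0,1,0) to 9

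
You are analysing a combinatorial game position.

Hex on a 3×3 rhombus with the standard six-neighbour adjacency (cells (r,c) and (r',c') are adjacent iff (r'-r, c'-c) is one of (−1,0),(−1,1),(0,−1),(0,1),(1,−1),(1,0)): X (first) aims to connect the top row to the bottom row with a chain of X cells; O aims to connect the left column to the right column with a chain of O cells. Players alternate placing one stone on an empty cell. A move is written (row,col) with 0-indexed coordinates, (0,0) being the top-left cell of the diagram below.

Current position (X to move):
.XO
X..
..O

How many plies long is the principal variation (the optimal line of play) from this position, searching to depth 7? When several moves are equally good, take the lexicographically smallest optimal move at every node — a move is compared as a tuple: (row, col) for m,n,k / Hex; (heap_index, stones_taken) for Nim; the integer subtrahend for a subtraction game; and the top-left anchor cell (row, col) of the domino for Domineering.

[.XO/X../..O] X move#1: (0,0):-1/XXO/X../..O, (1,1):+1/.XO/XX./..O*, (1,2):-1/.XO/X.X/..O, (2,0):+1/.XO/X../X.O, (2,1):+1/.XO/X../.XO
[.XO/XX./..O] O move#2: (0,0):-1/OXO/XX./..O*, (1,2):-1/.XO/XXO/..O, (2,0):-1/.XO/XX./O.O, (2,1):-1/.XO/XX./.OO
[OXO/XX./..O] X move#3: (1,2):+1/OXO/XXX/..O*, (2,0):+1/OXO/XX./X.O, (2,1):+1/OXO/XX./.XO
[OXO/XXX/..O] O move#4: (2,0):-1/OXO/XXX/O.O*, (2,1):-1/OXO/XXX/.OO
[OXO/XXX/O.O] X move#5: (2,1):+1/OXO/XXX/OXO*
[OXO/XXX/OXO] end (terminal -1, O#6); searched .XO/X../..O to 7

PV length from [.XO/X../..O]: 5 plies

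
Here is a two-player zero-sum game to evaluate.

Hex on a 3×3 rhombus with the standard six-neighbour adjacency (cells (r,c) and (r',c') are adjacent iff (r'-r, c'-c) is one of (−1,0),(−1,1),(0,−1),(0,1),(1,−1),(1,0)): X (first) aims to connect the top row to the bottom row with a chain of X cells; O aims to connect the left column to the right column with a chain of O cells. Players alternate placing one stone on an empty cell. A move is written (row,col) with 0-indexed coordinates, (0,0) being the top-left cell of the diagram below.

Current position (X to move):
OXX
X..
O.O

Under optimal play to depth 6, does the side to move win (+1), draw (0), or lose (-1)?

value(OXX/X../O.O, X) = +1

ply 1, X at OXX/X../O.O | (1,1)=-1→OXX/XX./O.O; (1,2)=-1→OXX/X.X/O.O; (2,1)=+1→OXX/X../OXO*
ply 2, O at OXX/X../OXO | (1,1)=-1→OXX/XO./OXO*; (1,2)=-1→OXX/X.O/OXO
ply 3, X at OXX/XO./OXO | (1,2)=+1→OXX/XOX/OXO*
ply 4: OXX/XOX/OXO is terminal -1 (O); from OXX/X../O.O depth 6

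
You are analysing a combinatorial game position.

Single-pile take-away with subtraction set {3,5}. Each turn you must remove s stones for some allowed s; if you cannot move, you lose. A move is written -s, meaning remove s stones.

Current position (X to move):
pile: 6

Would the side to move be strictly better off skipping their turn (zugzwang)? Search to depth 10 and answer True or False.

p1 X@[6]: -3[3]-1 -5[1]+1*
p2 O@[1] terminal -1; root [6] d10
suppose X passes — search the same position with O to move:
pass> p1 O@[6]: -3[3]-1 -5[1]+1*
pass> p2 X@[1] terminal -1; root [6] d10
for X: play +1, pass -1

zugzwang(6, X) = False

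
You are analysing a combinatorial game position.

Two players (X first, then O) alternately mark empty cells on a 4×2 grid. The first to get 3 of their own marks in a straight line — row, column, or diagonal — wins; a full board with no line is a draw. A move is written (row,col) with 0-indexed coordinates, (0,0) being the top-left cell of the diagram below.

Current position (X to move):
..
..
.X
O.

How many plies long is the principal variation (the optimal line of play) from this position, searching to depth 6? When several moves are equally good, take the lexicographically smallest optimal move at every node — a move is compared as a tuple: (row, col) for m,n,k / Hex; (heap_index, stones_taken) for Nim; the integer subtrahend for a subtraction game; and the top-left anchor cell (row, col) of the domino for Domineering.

[../../.X/O.] X move#1: (0,0):+0/X./../.X/O., (0,1):+0/.X/../.X/O., (1,0):+0/../X./.X/O., (1,1):+1/../.X/.X/O.*, (2,0):+0/../../XX/O., (3,1):+0/../../.X/OX
[../.X/.X/O.] O move#2: (0,0):-1/O./.X/.X/O.*, (0,1):-1/.O/.X/.X/O., (1,0):-1/../OX/.X/O., (2,0):-1/../.X/OX/O., (3,1):-1/../.X/.X/OO
[O./.X/.X/O.] X move#3: (0,1):+1/OX/.X/.X/O.*, (1,0):+1/O./XX/.X/O., (2,0):+1/O./.X/XX/O., (3,1):+1/O./.X/.X/OX
[OX/.X/.X/O.] end (terminal -1, O#4); searched ../../.X/O. to 6

PV length from [../../.X/O.]: 3 plies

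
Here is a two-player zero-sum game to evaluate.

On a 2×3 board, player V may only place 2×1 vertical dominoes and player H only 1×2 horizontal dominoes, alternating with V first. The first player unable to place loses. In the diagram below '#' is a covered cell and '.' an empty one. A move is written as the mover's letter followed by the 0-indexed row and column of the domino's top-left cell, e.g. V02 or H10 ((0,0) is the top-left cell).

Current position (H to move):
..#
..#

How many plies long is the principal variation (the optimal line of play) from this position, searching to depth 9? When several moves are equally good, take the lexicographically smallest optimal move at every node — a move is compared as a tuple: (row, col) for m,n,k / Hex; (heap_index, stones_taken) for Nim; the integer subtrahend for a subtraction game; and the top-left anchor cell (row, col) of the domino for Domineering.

PV length from [..#/..#]: 1 ply

[..#/..#] H move#1: H00:+1/###/..#*, H10:+1/..#/###
[###/..#] end (terminal -1, V#2); searched ..#/..# to 9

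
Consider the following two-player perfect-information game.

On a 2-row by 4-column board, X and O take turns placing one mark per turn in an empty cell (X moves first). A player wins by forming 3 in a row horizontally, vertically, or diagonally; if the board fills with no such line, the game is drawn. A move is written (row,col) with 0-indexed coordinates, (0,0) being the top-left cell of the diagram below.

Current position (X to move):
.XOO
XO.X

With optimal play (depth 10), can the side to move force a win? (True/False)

X winning at [.XOO/XO.X]: False

[.XOO/XO.X] X move#1: (0,0):+0/XXOO/XO.X*, (1,2):+0/.XOO/XOXX
[XXOO/XO.X] O move#2: (1,2):+0/XXOO/XOOX*
[XXOO/XOOX] end (terminal +0, X#3); searched .XOO/XO.X to 10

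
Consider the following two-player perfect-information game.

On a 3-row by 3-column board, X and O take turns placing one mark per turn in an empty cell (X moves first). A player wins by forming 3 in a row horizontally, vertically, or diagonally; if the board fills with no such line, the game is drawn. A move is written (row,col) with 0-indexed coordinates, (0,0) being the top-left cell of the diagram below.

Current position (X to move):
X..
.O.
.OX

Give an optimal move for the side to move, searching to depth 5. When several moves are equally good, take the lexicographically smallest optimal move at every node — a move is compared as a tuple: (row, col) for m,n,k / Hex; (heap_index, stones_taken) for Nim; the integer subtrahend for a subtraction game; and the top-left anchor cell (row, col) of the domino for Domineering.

ply 1, X at X../.O./.OX | (0,1)=+0→XX./.O./.OX*; (0,2)=-1→X.X/.O./.OX; (1,0)=-1→X../XO./.OX; (1,2)=-1→X../.OX/.OX; (2,0)=-1→X../.O./XOX
ply 2, O at XX./.O./.OX | (0,2)=+0→XXO/.O./.OX*; (1,0)=-1→XX./OO./.OX; (1,2)=-1→XX./.OO/.OX; (2,0)=-1→XX./.O./OOX
ply 3, X at XXO/.O./.OX | (1,0)=-1→XXO/XO./.OX; (1,2)=-1→XXO/.OX/.OX; (2,0)=+0→XXO/.O./XOX*
ply 4, O at XXO/.O./XOX | (1,0)=+0→XXO/OO./XOX*; (1,2)=-1→XXO/.OO/XOX
ply 5, X at XXO/OO./XOX | (1,2)=+0→XXO/OOX/XOX*
ply 6: XXO/OOX/XOX is terminal +0 (O); from X../.O./.OX depth 5

X's best at [X../.O./.OX]: (0,1)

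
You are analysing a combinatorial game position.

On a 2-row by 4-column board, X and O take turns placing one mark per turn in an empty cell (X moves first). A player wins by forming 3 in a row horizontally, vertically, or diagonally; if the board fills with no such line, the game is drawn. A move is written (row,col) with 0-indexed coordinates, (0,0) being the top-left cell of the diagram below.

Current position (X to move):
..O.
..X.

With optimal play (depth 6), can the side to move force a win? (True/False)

ply 1, X at ..O./..X. | (0,0)=+0→X.O./..X.; (0,1)=+0→.XO./..X.; (0,3)=+0→..OX/..X.; (1,0)=+0→..O./X.X.; (1,1)=+1→..O./.XX.*; (1,3)=+0→..O./..XX
ply 2, O at ..O./.XX. | (0,0)=-1→O.O./.XX.*; (0,1)=-1→.OO./.XX.; (0,3)=-1→..OO/.XX.; (1,0)=-1→..O./OXX.; (1,3)=-1→..O./.XXO
ply 3, X at O.O./.XX. | (0,1)=+1→OXO./.XX.*; (0,3)=-1→O.OX/.XX.; (1,0)=+1→O.O./XXX.; (1,3)=+1→O.O./.XXX
ply 4, O at OXO./.XX. | (0,3)=-1→OXOO/.XX.*; (1,0)=-1→OXO./OXX.; (1,3)=-1→OXO./.XXO
ply 5, X at OXOO/.XX. | (1,0)=+1→OXOO/XXX.*; (1,3)=+1→OXOO/.XXX
ply 6: OXOO/XXX. is terminal -1 (O); from ..O./..X. depth 6

X winning at [..O./..X.]: True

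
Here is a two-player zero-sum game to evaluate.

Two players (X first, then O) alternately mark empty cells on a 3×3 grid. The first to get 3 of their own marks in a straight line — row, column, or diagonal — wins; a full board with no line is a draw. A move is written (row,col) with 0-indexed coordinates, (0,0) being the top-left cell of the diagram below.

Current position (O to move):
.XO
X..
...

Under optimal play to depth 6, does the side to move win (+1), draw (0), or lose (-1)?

value(.XO/X../..., O) = +1

p1 O@[.XO/X../...]: (0,0)[OXO/X../...]-1 (1,1)[.XO/XO./...]+0 (1,2)[.XO/X.O/...]-1 (2,0)[.XO/X../O..]-1 (2,1)[.XO/X../.O.]+0 (2,2)[.XO/X../..O]+1*
p2 X@[.XO/X../..O]: (0,0)[XXO/X../..O]-1* (1,1)[.XO/XX./..O]-1 (1,2)[.XO/X.X/..O]-1 (2,0)[.XO/X../X.O]-1 (2,1)[.XO/X../.XO]-1
p3 O@[XXO/X../..O]: (1,1)[XXO/XO./..O]-1 (1,2)[XXO/X.O/..O]+1* (2,0)[XXO/X../O.O]+1 (2,1)[XXO/X../.OO]-1
p4 X@[XXO/X.O/..O] terminal -1; root [.XO/X../...] d6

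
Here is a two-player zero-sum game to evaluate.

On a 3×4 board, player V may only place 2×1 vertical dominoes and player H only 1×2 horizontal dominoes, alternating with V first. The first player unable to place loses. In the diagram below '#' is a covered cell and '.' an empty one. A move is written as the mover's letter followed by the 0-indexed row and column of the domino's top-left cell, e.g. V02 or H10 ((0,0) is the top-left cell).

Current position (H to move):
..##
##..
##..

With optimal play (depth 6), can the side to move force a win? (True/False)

H winning at [..##/##../##..]: True

ply 1, H at ..##/##../##.. | H00=-1→####/##../##..; H12=+1→..##/####/##..*; H22=+1→..##/##../####
ply 2: ..##/####/##.. is terminal -1 (V); from ..##/##../##.. depth 6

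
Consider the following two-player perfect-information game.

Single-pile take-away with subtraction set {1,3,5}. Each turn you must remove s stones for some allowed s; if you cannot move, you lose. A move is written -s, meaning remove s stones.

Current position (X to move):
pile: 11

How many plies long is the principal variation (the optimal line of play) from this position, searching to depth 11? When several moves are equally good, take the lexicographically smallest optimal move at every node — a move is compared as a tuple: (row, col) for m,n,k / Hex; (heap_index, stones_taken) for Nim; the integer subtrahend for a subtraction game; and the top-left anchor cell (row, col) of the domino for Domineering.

[11] X move#1: -1:+1/10*, -3:+1/8, -5:+1/6
[10] O move#2: -1:-1/9*, -3:-1/7, -5:-1/5
[9] X move#3: -1:+1/8*, -3:+1/6, -5:+1/4
[8] O move#4: -1:-1/7*, -3:-1/5, -5:-1/3
[7] X move#5: -1:+1/6*, -3:+1/4, -5:+1/2
[6] O move#6: -1:-1/5*, -3:-1/3, -5:-1/1
[5] X move#7: -1:+1/4*, -3:+1/2, -5:+1/0
[4] O move#8: -1:-1/3*, -3:-1/1
[3] X move#9: -1:+1/2*, -3:+1/0
[2] O move#10: -1:-1/1*
[1] X move#11: -1:+1/0*
[0] end (terminal -1, O#12); searched 11 to 11

PV length from [11]: 11 plies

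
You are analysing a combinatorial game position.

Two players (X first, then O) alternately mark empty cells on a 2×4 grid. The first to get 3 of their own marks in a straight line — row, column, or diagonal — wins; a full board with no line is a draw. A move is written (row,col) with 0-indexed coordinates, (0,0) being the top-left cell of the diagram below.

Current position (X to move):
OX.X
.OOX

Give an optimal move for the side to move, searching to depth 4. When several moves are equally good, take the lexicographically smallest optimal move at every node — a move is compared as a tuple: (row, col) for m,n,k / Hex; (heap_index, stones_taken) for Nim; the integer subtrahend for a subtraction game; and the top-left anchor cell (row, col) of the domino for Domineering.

X's best at [OX.X/.OOX]: (0,2)

[OX.X/.OOX] X move#1: (0,2):+1/OXXX/.OOX*, (1,0):+0/OX.X/XOOX
[OXXX/.OOX] end (terminal -1, O#2); searched OX.X/.OOX to 4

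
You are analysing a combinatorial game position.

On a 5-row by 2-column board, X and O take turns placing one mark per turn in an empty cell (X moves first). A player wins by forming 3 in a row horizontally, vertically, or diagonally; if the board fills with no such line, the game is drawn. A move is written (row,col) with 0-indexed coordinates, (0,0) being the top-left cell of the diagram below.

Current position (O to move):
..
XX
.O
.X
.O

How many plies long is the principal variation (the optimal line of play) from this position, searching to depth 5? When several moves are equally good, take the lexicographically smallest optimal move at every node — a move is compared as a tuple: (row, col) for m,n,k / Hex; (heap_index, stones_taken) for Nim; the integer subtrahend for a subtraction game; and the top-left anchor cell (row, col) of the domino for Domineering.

p1 O@[../XX/.O/.X/.O]: (0,0)[O./XX/.O/.X/.O]+0* (0,1)[.O/XX/.O/.X/.O]-1 (2,0)[../XX/OO/.X/.O]+0 (3,0)[../XX/.O/OX/.O]+0 (4,0)[../XX/.O/.X/OO]-1
p2 X@[O./XX/.O/.X/.O]: (0,1)[OX/XX/.O/.X/.O]+0* (2,0)[O./XX/XO/.X/.O]+0 (3,0)[O./XX/.O/XX/.O]+0 (4,0)[O./XX/.O/.X/XO]+0
p3 O@[OX/XX/.O/.X/.O]: (2,0)[OX/XX/OO/.X/.O]+0* (3,0)[OX/XX/.O/OX/.O]+0 (4,0)[OX/XX/.O/.X/OO]+0
p4 X@[OX/XX/OO/.X/.O]: (3,0)[OX/XX/OO/XX/.O]+0* (4,0)[OX/XX/OO/.X/XO]+0
p5 O@[OX/XX/OO/XX/.O]: (4,0)[OX/XX/OO/XX/OO]+0*
p6 X@[OX/XX/OO/XX/OO] terminal +0; root [../XX/.O/.X/.O] d5

PV length from [../XX/.O/.X/.O]: 5 plies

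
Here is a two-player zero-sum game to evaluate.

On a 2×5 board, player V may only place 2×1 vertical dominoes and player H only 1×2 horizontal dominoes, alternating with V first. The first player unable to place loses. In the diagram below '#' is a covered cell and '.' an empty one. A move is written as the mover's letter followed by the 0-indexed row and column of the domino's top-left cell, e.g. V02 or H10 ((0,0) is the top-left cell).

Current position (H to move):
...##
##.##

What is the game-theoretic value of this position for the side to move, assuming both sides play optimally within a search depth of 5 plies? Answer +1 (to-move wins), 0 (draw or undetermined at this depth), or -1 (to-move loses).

ply 1, H at ...##/##.## | H00=-1→##.##/##.##; H01=+1→.####/##.##*
ply 2: .####/##.## is terminal -1 (V); from ...##/##.## depth 5

value(...##/##.##, H) = +1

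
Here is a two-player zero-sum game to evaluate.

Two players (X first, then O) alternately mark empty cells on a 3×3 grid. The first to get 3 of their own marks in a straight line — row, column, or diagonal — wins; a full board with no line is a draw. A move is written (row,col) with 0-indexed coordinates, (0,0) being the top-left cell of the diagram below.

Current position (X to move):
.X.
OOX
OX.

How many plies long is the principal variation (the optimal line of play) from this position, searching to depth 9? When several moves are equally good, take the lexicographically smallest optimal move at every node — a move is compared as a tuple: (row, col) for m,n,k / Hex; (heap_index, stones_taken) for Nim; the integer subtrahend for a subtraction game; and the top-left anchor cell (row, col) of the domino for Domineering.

p1 X@[.X./OOX/OX.]: (0,0)[XX./OOX/OX.]-1* (0,2)[.XX/OOX/OX.]-1 (2,2)[.X./OOX/OXX]-1
p2 O@[XX./OOX/OX.]: (0,2)[XXO/OOX/OX.]+1* (2,2)[XX./OOX/OXO]-1
p3 X@[XXO/OOX/OX.] terminal -1; root [.X./OOX/OX.] d9

PV length from [.X./OOX/OX.]: 2 plies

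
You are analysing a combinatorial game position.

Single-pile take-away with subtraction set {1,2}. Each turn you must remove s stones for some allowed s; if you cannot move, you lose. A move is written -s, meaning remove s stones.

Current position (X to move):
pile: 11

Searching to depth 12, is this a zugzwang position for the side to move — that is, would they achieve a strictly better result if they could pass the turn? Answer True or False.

zugzwang(11, X) = False

[11] X move#1: -1:-1/10, -2:+1/9*
[9] O move#2: -1:-1/8*, -2:-1/7
[8] X move#3: -1:-1/7, -2:+1/6*
[6] O move#4: -1:-1/5*, -2:-1/4
[5] X move#5: -1:-1/4, -2:+1/3*
[3] O move#6: -1:-1/2*, -2:-1/1
[2] X move#7: -1:-1/1, -2:+1/0*
[0] end (terminal -1, O#8); searched 11 to 12
if X skipped the turn, O would face:
~ [11] O move#1: -1:-1/10, -2:+1/9*
~ [9] X move#2: -1:-1/8*, -2:-1/7
~ [8] O move#3: -1:-1/7, -2:+1/6*
~ [6] X move#4: -1:-1/5*, -2:-1/4
~ [5] O move#5: -1:-1/4, -2:+1/3*
~ [3] X move#6: -1:-1/2*, -2:-1/1
~ [2] O move#7: -1:-1/1, -2:+1/0*
~ [0] end (terminal -1, X#8); searched 11 to 12
compare (X): move=+1 vs pass=-1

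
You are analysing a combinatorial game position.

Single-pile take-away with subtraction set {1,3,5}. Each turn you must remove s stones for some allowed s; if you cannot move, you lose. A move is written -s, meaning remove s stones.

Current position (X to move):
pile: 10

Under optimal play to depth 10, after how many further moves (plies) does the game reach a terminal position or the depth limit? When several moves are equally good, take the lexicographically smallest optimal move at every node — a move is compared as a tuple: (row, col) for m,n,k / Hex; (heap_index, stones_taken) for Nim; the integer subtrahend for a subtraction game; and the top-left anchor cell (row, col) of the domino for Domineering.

p1 X@[10]: -1[9]-1* -3[7]-1 -5[5]-1
p2 O@[9]: -1[8]+1* -3[6]+1 -5[4]+1
p3 X@[8]: -1[7]-1* -3[5]-1 -5[3]-1
p4 O@[7]: -1[6]+1* -3[4]+1 -5[2]+1
p5 X@[6]: -1[5]-1* -3[3]-1 -5[1]-1
p6 O@[5]: -1[4]+1* -3[2]+1 -5[0]+1
p7 X@[4]: -1[3]-1* -3[1]-1
p8 O@[3]: -1[2]+1* -3[0]+1
p9 X@[2]: -1[1]-1*
p10 O@[1]: -1[0]+1*
p11 X@[0] terminal -1; root [10] d10

PV length from [10]: 10 plies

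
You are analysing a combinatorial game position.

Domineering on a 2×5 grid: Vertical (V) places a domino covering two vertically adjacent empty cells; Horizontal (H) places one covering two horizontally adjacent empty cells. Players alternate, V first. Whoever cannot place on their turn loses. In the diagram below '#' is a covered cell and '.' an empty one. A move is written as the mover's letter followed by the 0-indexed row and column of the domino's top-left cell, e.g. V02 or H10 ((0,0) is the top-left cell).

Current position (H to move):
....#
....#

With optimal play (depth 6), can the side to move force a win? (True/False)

H winning at [....#/....#]: True

ply 1, H at ....#/....# | H00=-1→##..#/....#; H01=+1→.##.#/....#*; H02=-1→..###/....#; H10=-1→....#/##..#; H11=+1→....#/.##.#; H12=-1→....#/..###
ply 2, V at .##.#/....# | V00=-1→###.#/#...#*; V03=-1→.####/...##
ply 3, H at ###.#/#...# | H11=-1→###.#/###.#; H12=+1→###.#/#.###*
ply 4: ###.#/#.### is terminal -1 (V); from ....#/....# depth 6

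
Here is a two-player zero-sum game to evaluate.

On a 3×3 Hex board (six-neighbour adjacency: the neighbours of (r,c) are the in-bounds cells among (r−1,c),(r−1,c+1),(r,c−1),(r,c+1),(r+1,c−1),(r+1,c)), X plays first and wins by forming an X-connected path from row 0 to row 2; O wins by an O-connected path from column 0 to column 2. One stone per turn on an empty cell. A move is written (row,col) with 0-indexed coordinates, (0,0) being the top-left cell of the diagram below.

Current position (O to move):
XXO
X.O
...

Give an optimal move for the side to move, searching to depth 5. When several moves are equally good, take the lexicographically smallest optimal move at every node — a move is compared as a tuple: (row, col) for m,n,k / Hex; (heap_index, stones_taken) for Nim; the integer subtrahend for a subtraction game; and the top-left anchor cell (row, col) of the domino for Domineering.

[XXO/X.O/...] O move#1: (1,1):-1/XXO/XOO/..., (2,0):+1/XXO/X.O/O..*, (2,1):-1/XXO/X.O/.O., (2,2):-1/XXO/X.O/..O
[XXO/X.O/O..] X move#2: (1,1):-1/XXO/XXO/O..*, (2,1):-1/XXO/X.O/OX., (2,2):-1/XXO/X.O/O.X
[XXO/XXO/O..] O move#3: (2,1):+1/XXO/XXO/OO.*, (2,2):-1/XXO/XXO/O.O
[XXO/XXO/OO.] end (terminal -1, X#4); searched XXO/X.O/... to 5

O's best at [XXO/X.O/...]: (2,0)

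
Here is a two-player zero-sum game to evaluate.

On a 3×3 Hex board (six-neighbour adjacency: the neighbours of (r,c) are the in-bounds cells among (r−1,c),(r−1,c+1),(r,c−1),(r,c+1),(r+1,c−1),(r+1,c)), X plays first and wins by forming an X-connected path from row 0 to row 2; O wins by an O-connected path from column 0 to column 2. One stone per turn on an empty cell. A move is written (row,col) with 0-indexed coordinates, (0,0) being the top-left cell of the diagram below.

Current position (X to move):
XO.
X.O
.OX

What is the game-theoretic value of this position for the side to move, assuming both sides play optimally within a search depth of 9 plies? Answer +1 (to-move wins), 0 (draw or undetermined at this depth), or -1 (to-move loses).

value(XO./X.O/.OX, X) = +1

ply 1, X at XO./X.O/.OX | (0,2)=-1→XOX/X.O/.OX; (1,1)=-1→XO./XXO/.OX; (2,0)=+1→XO./X.O/XOX*
ply 2: XO./X.O/XOX is terminal -1 (O); from XO./X.O/.OX depth 9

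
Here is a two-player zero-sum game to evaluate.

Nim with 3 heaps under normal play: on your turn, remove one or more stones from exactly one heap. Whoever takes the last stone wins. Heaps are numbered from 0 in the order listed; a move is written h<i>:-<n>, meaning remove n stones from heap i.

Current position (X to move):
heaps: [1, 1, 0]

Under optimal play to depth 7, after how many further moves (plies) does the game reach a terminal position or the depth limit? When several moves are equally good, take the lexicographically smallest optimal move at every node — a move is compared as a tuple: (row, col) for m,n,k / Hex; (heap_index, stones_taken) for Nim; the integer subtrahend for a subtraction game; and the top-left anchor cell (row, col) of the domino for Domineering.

PV length from [(1,1,0)]: 2 plies

p1 X@[(1,1,0)]: h0:-1[(0,1,0)]-1* h1:-1[(1,0,0)]-1
p2 O@[(0,1,0)]: h1:-1[(0,0,0)]+1*
p3 X@[(0,0,0)] terminal -1; root [(1,1,0)] d7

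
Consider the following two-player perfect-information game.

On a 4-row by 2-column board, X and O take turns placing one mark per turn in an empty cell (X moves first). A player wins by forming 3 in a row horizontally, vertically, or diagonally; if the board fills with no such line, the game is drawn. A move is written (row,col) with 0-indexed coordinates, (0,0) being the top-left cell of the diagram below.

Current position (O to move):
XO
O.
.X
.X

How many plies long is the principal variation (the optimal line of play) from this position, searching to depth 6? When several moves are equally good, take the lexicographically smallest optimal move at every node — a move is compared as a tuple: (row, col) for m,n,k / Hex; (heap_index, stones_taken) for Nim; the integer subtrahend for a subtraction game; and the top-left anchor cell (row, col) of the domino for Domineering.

[XO/O./.X/.X] O move#1: (1,1):+0/XO/OO/.X/.X*, (2,0):-1/XO/O./OX/.X, (3,0):-1/XO/O./.X/OX
[XO/OO/.X/.X] X move#2: (2,0):+0/XO/OO/XX/.X*, (3,0):+0/XO/OO/.X/XX
[XO/OO/XX/.X] O move#3: (3,0):+0/XO/OO/XX/OX*
[XO/OO/XX/OX] end (terminal +0, X#4); searched XO/O./.X/.X to 6

PV length from [XO/O./.X/.X]: 3 plies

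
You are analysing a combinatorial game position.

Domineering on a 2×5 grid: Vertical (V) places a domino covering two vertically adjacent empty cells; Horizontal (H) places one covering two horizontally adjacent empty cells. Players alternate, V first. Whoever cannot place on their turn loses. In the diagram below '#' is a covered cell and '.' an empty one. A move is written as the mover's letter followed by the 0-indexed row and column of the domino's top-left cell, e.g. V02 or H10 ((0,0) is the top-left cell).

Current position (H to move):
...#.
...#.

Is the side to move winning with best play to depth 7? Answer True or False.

H winning at [...#./...#.]: False

ply 1, H at ...#./...#. | H00=-1→##.#./...#.*; H01=-1→.###./...#.; H10=-1→...#./##.#.; H11=-1→...#./.###.
ply 2, V at ##.#./...#. | V02=+1→####./..##.*; V04=-1→##.##/...##
ply 3, H at ####./..##. | H10=-1→####./####.*
ply 4, V at ####./####. | V04=+1→#####/#####*
ply 5: #####/##### is terminal -1 (H); from ...#./...#. depth 7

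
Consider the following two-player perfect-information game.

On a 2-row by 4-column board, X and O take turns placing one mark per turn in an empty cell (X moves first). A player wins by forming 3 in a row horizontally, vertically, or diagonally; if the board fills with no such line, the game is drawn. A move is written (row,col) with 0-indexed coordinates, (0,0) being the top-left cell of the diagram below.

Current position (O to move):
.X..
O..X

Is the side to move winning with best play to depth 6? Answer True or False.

O winning at [.X../O..X]: False

ply 1, O at .X../O..X | (0,0)=+0→OX../O..X*; (0,2)=+0→.XO./O..X; (0,3)=+0→.X.O/O..X; (1,1)=+0→.X../OO.X; (1,2)=+0→.X../O.OX
ply 2, X at OX../O..X | (0,2)=+0→OXX./O..X*; (0,3)=+0→OX.X/O..X; (1,1)=+0→OX../OX.X; (1,2)=+0→OX../O.XX
ply 3, O at OXX./O..X | (0,3)=+0→OXXO/O..X*; (1,1)=-1→OXX./OO.X; (1,2)=-1→OXX./O.OX
ply 4, X at OXXO/O..X | (1,1)=+0→OXXO/OX.X*; (1,2)=+0→OXXO/O.XX
ply 5, O at OXXO/OX.X | (1,2)=+0→OXXO/OXOX*
ply 6: OXXO/OXOX is terminal +0 (X); from .X../O..X depth 6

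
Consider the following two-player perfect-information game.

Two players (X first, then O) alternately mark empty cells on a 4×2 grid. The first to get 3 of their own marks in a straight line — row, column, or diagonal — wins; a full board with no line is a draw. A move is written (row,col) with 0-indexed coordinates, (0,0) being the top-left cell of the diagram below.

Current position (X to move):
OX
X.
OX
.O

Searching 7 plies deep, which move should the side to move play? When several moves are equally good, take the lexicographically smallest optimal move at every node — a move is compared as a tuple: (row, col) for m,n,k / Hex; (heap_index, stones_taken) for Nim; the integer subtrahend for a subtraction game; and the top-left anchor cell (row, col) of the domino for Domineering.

p1 X@[OX/X./OX/.O]: (1,1)[OX/XX/OX/.O]+1* (3,0)[OX/X./OX/XO]+0
p2 O@[OX/XX/OX/.O] terminal -1; root [OX/X./OX/.O] d7

X's best at [OX/X./OX/.O]: (1,1)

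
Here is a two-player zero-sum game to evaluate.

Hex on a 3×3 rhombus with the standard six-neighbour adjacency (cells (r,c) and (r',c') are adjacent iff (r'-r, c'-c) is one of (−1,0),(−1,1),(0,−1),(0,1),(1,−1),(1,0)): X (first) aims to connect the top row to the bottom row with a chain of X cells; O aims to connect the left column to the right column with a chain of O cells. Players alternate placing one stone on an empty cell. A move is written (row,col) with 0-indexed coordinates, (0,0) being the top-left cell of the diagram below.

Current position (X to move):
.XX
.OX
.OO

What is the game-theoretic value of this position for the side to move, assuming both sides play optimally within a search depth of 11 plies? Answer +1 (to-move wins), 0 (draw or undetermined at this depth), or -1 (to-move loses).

value(.XX/.OX/.OO, X) = -1

p1 X@[.XX/.OX/.OO]: (0,0)[XXX/.OX/.OO]-1* (1,0)[.XX/XOX/.OO]-1 (2,0)[.XX/.OX/XOO]-1
p2 O@[XXX/.OX/.OO]: (1,0)[XXX/OOX/.OO]+1* (2,0)[XXX/.OX/OOO]+1
p3 X@[XXX/OOX/.OO] terminal -1; root [.XX/.OX/.OO] d11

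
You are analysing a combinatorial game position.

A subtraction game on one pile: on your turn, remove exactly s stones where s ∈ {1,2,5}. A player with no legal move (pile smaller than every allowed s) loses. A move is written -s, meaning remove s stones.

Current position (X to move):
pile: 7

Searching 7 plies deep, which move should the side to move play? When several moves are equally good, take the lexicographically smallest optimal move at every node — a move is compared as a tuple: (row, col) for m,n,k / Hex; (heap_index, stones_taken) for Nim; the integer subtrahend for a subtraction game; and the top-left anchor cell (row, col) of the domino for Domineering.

p1 X@[7]: -1[6]+1* -2[5]-1 -5[2]-1
p2 O@[6]: -1[5]-1* -2[4]-1 -5[1]-1
p3 X@[5]: -1[4]-1 -2[3]+1* -5[0]+1
p4 O@[3]: -1[2]-1* -2[1]-1
p5 X@[2]: -1[1]-1 -2[0]+1*
p6 O@[0] terminal -1; root [7] d7

X's best at [7]: -1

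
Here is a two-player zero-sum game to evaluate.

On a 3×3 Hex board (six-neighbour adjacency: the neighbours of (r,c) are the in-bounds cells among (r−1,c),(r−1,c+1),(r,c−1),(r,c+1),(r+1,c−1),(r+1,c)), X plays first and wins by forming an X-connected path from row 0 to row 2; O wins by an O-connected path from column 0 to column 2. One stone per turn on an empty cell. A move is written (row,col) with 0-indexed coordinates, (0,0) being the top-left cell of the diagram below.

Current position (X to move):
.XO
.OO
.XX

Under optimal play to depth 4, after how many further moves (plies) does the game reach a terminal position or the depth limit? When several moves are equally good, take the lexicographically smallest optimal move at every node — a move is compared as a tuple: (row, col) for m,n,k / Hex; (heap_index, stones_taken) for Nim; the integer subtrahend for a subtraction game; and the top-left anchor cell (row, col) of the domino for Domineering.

PV length from [.XO/.OO/.XX]: 2 plies

ply 1, X at .XO/.OO/.XX | (0,0)=-1→XXO/.OO/.XX*; (1,0)=-1→.XO/XOO/.XX; (2,0)=-1→.XO/.OO/XXX
ply 2, O at XXO/.OO/.XX | (1,0)=+1→XXO/OOO/.XX*; (2,0)=+1→XXO/.OO/OXX
ply 3: XXO/OOO/.XX is terminal -1 (X); from .XO/.OO/.XX depth 4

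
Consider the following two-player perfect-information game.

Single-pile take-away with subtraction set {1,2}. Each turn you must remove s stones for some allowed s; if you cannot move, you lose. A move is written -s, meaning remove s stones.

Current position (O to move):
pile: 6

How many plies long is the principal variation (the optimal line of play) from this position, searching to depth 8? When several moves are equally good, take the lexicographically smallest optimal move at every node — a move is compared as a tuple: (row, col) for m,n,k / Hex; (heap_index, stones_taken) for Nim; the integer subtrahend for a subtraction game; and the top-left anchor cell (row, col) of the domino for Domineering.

PV length from [6]: 4 plies

[6] O move#1: -1:-1/5*, -2:-1/4
[5] X move#2: -1:-1/4, -2:+1/3*
[3] O move#3: -1:-1/2*, -2:-1/1
[2] X move#4: -1:-1/1, -2:+1/0*
[0] end (terminal -1, O#5); searched 6 to 8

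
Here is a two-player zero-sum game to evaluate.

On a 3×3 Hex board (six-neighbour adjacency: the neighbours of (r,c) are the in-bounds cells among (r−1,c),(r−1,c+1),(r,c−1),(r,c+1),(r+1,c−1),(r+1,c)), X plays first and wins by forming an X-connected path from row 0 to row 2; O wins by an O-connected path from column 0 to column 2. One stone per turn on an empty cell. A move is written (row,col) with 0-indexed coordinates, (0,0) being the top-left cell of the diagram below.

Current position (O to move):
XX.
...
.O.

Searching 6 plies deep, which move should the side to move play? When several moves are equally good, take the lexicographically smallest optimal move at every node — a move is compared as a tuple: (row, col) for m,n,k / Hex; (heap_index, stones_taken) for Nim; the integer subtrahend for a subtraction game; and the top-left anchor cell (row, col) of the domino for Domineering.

[XX./.../.O.] O move#1: (0,2):-1/XXO/.../.O., (1,0):+1/XX./O../.O.*, (1,1):+1/XX./.O./.O., (1,2):-1/XX./..O/.O., (2,0):+1/XX./.../OO., (2,2):-1/XX./.../.OO
[XX./O../.O.] X move#2: (0,2):-1/XXX/O../.O.*, (1,1):-1/XX./OX./.O., (1,2):-1/XX./O.X/.O., (2,0):-1/XX./O../XO., (2,2):-1/XX./O../.OX
[XXX/O../.O.] O move#3: (1,1):+1/XXX/OO./.O.*, (1,2):+1/XXX/O.O/.O., (2,0):+1/XXX/O../OO., (2,2):+1/XXX/O../.OO
[XXX/OO./.O.] X move#4: (1,2):-1/XXX/OOX/.O.*, (2,0):-1/XXX/OO./XO., (2,2):-1/XXX/OO./.OX
[XXX/OOX/.O.] O move#5: (2,0):-1/XXX/OOX/OO., (2,2):+1/XXX/OOX/.OO*
[XXX/OOX/.OO] end (terminal -1, X#6); searched XX./.../.O. to 6

O's best at [XX./.../.O.]: (1,0)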